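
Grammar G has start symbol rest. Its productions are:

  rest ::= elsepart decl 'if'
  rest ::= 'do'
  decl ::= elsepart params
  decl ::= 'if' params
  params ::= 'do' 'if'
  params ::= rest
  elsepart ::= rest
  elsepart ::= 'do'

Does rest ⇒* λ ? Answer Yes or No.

No

No nonterminal in this grammar is nullable.
No production of rest has an RHS whose symbols are all nullable, so rest is not nullable.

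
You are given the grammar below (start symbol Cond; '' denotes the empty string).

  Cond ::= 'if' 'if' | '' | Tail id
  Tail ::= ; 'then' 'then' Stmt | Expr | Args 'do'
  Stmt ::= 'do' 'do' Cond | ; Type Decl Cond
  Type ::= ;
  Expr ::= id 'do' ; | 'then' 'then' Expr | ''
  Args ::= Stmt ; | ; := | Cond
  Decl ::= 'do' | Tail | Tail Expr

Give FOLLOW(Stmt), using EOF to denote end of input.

In Tail ::= ; 'then' 'then' Stmt: Stmt is at the end, add FOLLOW(Tail) = { 'do', 'if', 'then', ;, id }.
In Args ::= Stmt ;: add FIRST(;) = { ; }.
Union: FOLLOW(Stmt) = { 'do', 'if', 'then', ;, id }.

{ 'do', 'if', 'then', ;, id }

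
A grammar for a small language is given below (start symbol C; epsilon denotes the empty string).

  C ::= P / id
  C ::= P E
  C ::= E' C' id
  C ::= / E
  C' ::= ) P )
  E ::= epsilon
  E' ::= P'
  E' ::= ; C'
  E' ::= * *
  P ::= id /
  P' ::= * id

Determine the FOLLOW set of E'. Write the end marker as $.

{ ) }

In C ::= E' C' id: add FIRST(C' id) = { ) }.
Union: FOLLOW(E') = { ) }.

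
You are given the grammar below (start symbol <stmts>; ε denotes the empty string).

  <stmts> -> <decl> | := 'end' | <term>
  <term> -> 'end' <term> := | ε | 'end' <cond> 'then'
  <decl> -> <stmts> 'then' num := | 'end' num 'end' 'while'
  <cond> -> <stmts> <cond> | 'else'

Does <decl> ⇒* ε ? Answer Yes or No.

Nullable nonterminals: <stmts>, <term>.
No production of <decl> has an RHS whose symbols are all nullable, so <decl> is not nullable.

No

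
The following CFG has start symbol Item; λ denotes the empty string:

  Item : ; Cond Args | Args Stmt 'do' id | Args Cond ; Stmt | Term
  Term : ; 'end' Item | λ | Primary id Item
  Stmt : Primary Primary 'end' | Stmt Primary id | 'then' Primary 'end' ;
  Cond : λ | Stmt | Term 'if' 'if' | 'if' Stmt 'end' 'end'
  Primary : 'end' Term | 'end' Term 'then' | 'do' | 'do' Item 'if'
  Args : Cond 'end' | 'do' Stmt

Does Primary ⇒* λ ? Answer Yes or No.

Nullable nonterminals: Cond, Item, Term.
No production of Primary has an RHS whose symbols are all nullable, so Primary is not nullable.

No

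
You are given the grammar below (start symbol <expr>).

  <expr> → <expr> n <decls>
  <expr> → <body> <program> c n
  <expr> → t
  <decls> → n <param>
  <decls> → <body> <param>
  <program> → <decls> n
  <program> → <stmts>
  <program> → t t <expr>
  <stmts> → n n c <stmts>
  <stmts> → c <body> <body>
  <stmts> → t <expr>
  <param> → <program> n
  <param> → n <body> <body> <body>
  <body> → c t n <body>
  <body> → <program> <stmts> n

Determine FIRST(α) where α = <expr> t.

Add FIRST(<expr>) = { c, n, t }; <expr> is not nullable, stop.

{ c, n, t }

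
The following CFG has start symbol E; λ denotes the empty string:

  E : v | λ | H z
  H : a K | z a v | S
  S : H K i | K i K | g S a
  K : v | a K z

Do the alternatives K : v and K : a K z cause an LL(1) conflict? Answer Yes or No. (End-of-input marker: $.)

FIRST(v) = { v } and FIRST(a K z) = { a }.
The FIRST sets are disjoint and neither alternative is nullable — no conflict.

No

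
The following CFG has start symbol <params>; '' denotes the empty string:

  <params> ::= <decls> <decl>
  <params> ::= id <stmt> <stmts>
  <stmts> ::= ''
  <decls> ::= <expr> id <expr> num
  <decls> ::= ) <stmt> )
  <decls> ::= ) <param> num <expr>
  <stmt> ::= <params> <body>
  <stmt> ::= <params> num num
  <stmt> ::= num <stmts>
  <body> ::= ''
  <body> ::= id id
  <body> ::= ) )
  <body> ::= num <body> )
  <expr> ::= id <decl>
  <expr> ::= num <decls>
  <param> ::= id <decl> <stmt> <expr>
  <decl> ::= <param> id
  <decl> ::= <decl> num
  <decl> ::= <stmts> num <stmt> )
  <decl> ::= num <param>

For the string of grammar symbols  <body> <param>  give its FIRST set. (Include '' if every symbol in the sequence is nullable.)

Add FIRST(<body>)\{''} = { ), id, num }; <body> is nullable, continue.
Add FIRST(<param>) = { id }; <param> is not nullable, stop.

{ ), id, num }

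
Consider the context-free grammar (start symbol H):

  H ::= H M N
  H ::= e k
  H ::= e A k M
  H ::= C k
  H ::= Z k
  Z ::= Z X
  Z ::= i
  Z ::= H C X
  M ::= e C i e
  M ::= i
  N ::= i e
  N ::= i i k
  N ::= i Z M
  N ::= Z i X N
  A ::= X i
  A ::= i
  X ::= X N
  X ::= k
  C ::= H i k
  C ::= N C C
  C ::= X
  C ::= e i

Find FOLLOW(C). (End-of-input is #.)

In H ::= C k: add FIRST(k) = { k }.
In Z ::= H C X: add FIRST(X) = { k }.
In M ::= e C i e: add FIRST(i e) = { i }.
In C ::= N C C: add FIRST(C) = { e, i, k }.
In C ::= N C C: C is at the end, add FOLLOW(C) = { e, i, k }.
Union: FOLLOW(C) = { e, i, k }.

{ e, i, k }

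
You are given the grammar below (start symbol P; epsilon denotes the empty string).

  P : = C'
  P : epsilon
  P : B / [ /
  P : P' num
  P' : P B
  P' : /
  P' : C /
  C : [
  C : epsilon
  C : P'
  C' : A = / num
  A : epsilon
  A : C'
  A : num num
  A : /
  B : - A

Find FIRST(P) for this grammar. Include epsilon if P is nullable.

{ -, /, =, [, epsilon }

P : = C' contributes {=}.
P : epsilon contributes epsilon.
From P : B / [ /: add FIRST(B) = { - }.
From P : P' num: add FIRST(P') = { -, /, =, [ }.
Union: FIRST(P) = { -, /, =, [, epsilon }.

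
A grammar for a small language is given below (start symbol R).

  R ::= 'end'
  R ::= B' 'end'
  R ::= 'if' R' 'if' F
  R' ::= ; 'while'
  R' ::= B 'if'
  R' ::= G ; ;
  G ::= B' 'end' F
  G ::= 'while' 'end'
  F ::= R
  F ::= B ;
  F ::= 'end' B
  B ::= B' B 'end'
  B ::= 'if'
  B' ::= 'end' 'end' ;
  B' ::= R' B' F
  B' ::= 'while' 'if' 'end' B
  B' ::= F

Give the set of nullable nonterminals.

No nonterminal has an empty production or an RHS whose symbols are all nullable.

{ } (none)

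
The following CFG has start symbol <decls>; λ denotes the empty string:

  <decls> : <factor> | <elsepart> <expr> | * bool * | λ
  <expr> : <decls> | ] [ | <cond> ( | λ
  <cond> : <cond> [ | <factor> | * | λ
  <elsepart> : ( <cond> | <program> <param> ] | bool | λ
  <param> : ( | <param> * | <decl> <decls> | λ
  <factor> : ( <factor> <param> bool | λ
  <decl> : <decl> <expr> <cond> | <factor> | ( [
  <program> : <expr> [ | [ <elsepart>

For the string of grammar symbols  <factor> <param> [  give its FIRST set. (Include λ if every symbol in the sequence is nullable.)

Add FIRST(<factor>)\{λ} = { ( }; <factor> is nullable, continue.
Add FIRST(<param>)\{λ} = { (, *, [, ], bool }; <param> is nullable, continue.
[ is a terminal; add {[} and stop.

{ (, *, [, ], bool }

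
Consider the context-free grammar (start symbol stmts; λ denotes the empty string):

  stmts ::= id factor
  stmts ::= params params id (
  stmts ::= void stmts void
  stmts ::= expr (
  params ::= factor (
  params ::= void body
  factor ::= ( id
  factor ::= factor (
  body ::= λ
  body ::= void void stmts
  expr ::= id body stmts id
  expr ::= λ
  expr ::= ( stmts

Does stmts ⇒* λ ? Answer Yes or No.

No

Nullable nonterminals: body, expr.
No production of stmts has an RHS whose symbols are all nullable, so stmts is not nullable.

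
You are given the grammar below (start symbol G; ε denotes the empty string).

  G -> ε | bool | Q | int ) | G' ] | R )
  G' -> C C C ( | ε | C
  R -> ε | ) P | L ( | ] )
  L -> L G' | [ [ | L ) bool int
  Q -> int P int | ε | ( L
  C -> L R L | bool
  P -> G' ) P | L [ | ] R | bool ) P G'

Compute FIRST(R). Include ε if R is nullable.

{ ), [, ], ε }

R -> ε contributes ε.
R -> ) P contributes {)}.
From R -> L (: add FIRST(L) = { [ }.
R -> ] ) contributes {]}.
Union: FIRST(R) = { ), [, ], ε }.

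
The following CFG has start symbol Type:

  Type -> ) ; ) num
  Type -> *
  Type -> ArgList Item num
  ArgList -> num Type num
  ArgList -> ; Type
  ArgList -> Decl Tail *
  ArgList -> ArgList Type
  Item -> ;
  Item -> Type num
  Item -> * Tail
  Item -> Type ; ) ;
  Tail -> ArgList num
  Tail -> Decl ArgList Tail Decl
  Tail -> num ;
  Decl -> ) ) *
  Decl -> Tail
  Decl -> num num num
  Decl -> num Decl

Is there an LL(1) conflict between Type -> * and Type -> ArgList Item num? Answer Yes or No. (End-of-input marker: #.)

FIRST(*) = { * } and FIRST(ArgList Item num) = { ), ;, num }.
The FIRST sets are disjoint and neither alternative is nullable — no conflict.

No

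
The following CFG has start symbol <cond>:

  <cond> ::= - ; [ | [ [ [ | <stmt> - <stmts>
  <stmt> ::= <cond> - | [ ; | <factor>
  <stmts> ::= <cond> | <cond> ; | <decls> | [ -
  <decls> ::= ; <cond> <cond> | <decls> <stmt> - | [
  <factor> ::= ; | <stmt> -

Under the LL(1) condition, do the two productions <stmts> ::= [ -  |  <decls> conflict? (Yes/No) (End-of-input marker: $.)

FIRST([ -) = { [ } and FIRST(<decls>) = { ;, [ }.
Both contain [, so the two alternatives are not disjoint — LL(1) conflict.

Yes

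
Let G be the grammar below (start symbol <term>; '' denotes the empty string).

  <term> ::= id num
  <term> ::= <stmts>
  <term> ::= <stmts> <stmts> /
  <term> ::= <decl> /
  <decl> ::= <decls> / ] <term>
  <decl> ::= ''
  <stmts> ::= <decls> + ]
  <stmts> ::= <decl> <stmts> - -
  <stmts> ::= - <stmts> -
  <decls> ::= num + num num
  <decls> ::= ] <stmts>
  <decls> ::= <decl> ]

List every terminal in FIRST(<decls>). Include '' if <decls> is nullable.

{ ], num }

<decls> ::= num + num num contributes {num}.
<decls> ::= ] <stmts> contributes {]}.
From <decls> ::= <decl> ]: <decl> nullable, take FIRST(<decl>) ∪ {]} = { ], num }.
Union: FIRST(<decls>) = { ], num }.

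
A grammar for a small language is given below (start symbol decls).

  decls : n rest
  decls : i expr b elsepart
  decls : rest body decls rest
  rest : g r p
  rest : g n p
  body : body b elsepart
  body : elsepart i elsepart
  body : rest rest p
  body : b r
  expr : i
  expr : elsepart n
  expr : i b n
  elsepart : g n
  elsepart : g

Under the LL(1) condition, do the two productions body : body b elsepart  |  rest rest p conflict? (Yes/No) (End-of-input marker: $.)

FIRST(body b elsepart) = { b, g } and FIRST(rest rest p) = { g }.
Both contain g, so the two alternatives are not disjoint — LL(1) conflict.

Yes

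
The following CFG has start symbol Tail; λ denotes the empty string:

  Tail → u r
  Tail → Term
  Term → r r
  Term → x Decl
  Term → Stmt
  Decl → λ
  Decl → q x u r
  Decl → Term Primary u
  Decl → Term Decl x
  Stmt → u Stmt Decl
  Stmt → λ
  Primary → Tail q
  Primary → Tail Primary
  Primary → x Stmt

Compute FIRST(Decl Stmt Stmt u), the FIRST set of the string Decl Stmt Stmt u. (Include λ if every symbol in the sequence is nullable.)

{ q, r, u, x }

Add FIRST(Decl)\{λ} = { q, r, u, x }; Decl is nullable, continue.
Add FIRST(Stmt)\{λ} = { u }; Stmt is nullable, continue.
Add FIRST(Stmt)\{λ} = { u }; Stmt is nullable, continue.
u is a terminal; add {u} and stop.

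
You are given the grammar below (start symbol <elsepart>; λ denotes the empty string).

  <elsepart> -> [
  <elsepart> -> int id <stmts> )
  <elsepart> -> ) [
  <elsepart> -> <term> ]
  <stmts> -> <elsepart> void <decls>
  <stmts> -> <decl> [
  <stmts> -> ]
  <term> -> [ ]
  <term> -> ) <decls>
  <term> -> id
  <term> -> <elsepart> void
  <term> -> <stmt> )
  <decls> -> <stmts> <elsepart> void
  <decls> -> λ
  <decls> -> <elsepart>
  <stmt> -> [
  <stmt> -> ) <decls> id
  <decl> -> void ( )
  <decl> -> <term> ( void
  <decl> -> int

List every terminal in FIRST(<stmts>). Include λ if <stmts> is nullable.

From <stmts> -> <elsepart> void <decls>: add FIRST(<elsepart>) = { ), [, id, int }.
From <stmts> -> <decl> [: add FIRST(<decl>) = { ), [, id, int, void }.
<stmts> -> ] contributes {]}.
Union: FIRST(<stmts>) = { ), [, ], id, int, void }.

{ ), [, ], id, int, void }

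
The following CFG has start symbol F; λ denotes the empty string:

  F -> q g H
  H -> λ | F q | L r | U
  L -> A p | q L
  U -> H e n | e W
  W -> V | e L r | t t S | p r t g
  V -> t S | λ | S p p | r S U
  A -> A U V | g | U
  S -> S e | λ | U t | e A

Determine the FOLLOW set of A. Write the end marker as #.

{ #, e, g, p, q, r, t }

In L -> A p: add FIRST(p) = { p }.
In A -> A U V: add FIRST(U V) = { e, g, q }.
In S -> e A: A is at the end, add FOLLOW(S) = { #, e, g, p, q, r, t }.
Union: FOLLOW(A) = { #, e, g, p, q, r, t }.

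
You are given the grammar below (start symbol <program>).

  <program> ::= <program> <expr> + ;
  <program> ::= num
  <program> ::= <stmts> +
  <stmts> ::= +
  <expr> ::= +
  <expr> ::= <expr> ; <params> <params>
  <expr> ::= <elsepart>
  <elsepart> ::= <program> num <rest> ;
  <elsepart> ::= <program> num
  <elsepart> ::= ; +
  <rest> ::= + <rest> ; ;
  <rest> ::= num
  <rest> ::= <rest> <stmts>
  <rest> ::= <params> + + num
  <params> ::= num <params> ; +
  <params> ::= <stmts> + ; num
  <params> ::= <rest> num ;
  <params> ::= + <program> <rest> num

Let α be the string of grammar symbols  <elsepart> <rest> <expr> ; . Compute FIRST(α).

Add FIRST(<elsepart>) = { +, ;, num }; <elsepart> is not nullable, stop.

{ +, ;, num }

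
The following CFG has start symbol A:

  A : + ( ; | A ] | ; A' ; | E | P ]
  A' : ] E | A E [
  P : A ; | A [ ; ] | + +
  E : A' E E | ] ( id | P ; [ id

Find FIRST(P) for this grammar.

From P : A ;: add FIRST(A) = { +, ;, ] }.
From P : A [ ; ]: add FIRST(A) = { +, ;, ] }.
P : + + contributes {+}.
Union: FIRST(P) = { +, ;, ] }.

{ +, ;, ] }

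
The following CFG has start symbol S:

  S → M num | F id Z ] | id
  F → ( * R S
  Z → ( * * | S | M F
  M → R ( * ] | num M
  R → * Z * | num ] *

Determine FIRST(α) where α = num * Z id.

num is a terminal; add {num} and stop.

{ num }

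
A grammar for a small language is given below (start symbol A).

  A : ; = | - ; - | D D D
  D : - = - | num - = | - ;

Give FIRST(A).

{ -, ;, num }

A : ; = contributes {;}.
A : - ; - contributes {-}.
From A : D D D: add FIRST(D) = { -, num }.
Union: FIRST(A) = { -, ;, num }.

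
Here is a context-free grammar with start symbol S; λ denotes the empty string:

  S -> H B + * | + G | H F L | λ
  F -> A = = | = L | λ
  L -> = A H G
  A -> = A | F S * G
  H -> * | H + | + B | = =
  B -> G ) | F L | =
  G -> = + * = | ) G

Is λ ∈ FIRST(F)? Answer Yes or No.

Yes

F has an λ-production, so F ⇒ λ.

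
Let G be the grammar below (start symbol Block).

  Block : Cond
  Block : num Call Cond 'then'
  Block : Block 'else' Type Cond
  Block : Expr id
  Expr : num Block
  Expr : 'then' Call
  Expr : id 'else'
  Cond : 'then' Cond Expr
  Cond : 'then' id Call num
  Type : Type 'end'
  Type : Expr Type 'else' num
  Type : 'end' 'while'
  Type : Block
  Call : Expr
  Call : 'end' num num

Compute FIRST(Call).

From Call : Expr: add FIRST(Expr) = { 'then', id, num }.
Call : 'end' num num contributes {'end'}.
Union: FIRST(Call) = { 'end', 'then', id, num }.

{ 'end', 'then', id, num }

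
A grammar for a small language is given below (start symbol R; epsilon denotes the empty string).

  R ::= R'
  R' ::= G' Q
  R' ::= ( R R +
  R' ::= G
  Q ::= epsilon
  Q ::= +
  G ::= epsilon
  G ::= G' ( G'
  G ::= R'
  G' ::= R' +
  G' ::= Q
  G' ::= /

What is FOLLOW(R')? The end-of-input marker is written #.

In R ::= R': R' is at the end, add FOLLOW(R) = { #, (, +, / }.
In G ::= R': R' is at the end, add FOLLOW(G) = { #, (, +, / }.
In G' ::= R' +: add FIRST(+) = { + }.
Union: FOLLOW(R') = { #, (, +, / }.

{ #, (, +, / }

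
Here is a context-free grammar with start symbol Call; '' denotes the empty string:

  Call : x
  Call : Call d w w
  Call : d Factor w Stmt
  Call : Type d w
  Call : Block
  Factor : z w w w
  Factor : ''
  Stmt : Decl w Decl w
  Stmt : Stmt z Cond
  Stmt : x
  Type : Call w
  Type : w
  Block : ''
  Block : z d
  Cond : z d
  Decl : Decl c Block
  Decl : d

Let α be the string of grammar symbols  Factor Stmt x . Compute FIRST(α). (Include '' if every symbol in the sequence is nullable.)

Add FIRST(Factor)\{''} = { z }; Factor is nullable, continue.
Add FIRST(Stmt) = { d, x }; Stmt is not nullable, stop.

{ d, x, z }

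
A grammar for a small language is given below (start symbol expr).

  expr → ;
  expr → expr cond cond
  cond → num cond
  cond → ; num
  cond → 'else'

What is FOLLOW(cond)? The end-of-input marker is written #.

In expr → expr cond cond: add FIRST(cond) = { 'else', ;, num }.
In expr → expr cond cond: cond is at the end, add FOLLOW(expr) = { #, 'else', ;, num }.
In cond → num cond: cond is at the end, add FOLLOW(cond) = { #, 'else', ;, num }.
Union: FOLLOW(cond) = { #, 'else', ;, num }.

{ #, 'else', ;, num }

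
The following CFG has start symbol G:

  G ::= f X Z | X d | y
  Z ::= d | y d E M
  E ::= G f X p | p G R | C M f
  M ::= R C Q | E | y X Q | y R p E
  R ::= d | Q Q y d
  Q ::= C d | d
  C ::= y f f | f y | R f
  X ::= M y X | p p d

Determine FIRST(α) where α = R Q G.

Add FIRST(R) = { d, f, y }; R is not nullable, stop.

{ d, f, y }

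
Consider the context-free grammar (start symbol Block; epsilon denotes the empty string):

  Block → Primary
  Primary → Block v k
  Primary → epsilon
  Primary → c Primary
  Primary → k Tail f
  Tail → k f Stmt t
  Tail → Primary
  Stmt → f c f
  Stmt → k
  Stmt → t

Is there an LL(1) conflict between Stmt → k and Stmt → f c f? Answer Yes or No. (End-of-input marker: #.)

FIRST(k) = { k } and FIRST(f c f) = { f }.
The FIRST sets are disjoint and neither alternative is nullable — no conflict.

No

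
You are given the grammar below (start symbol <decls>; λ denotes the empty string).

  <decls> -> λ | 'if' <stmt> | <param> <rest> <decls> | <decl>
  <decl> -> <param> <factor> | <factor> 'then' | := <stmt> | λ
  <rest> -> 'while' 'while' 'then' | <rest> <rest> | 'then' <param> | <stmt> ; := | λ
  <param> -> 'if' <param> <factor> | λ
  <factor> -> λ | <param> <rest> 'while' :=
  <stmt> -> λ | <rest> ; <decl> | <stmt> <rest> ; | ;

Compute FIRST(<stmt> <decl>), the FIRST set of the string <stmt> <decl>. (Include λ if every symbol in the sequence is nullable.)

{ 'if', 'then', 'while', :=, ;, λ }

Add FIRST(<stmt>)\{λ} = { 'then', 'while', ; }; <stmt> is nullable, continue.
Add FIRST(<decl>)\{λ} = { 'if', 'then', 'while', :=, ; }; <decl> is nullable, continue.
Every symbol is nullable, so include λ.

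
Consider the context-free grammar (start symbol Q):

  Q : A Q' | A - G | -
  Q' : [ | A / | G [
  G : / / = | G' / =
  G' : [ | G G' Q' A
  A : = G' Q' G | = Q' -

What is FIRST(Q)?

From Q : A Q': add FIRST(A) = { = }.
From Q : A - G: add FIRST(A) = { = }.
Q : - contributes {-}.
Union: FIRST(Q) = { -, = }.

{ -, = }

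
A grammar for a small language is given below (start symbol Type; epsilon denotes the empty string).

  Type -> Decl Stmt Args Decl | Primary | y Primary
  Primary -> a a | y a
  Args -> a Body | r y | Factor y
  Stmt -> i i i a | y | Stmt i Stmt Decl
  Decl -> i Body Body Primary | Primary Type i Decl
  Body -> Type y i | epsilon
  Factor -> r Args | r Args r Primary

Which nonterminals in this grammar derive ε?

Directly nullable (have an epsilon-production): Body.
No other nonterminal has a production whose RHS symbols are all nullable.

{ Body }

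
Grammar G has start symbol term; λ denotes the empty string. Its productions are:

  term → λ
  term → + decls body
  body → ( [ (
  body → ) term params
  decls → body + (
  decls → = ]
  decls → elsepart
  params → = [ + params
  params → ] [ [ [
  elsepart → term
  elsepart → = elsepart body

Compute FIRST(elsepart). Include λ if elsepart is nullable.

From elsepart → term: add FIRST(term) = { +, λ } (including λ since term is nullable).
elsepart → = elsepart body contributes {=}.
Union: FIRST(elsepart) = { +, =, λ }.

{ +, =, λ }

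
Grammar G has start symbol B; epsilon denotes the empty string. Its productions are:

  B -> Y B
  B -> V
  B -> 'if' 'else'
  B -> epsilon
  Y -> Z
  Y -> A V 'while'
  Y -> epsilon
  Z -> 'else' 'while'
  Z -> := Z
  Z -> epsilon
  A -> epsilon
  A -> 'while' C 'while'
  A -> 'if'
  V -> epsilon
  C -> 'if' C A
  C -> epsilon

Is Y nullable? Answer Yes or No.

Yes

Y has an epsilon-production, so Y ⇒ epsilon.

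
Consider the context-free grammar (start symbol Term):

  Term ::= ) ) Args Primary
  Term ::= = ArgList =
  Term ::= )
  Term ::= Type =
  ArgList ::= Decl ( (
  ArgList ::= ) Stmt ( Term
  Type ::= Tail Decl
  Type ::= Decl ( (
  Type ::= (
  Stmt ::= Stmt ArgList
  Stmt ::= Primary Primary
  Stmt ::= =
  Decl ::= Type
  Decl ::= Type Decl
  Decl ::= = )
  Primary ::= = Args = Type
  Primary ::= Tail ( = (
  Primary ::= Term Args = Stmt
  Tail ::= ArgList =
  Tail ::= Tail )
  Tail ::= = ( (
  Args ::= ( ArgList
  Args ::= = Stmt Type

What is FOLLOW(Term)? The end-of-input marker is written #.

Term is the start symbol, so # ∈ FOLLOW(Term).
In ArgList ::= ) Stmt ( Term: Term is at the end, add FOLLOW(ArgList) = { #, (, ), = }.
In Primary ::= Term Args = Stmt: add FIRST(Args = Stmt) = { (, = }.
Union: FOLLOW(Term) = { #, (, ), = }.

{ #, (, ), = }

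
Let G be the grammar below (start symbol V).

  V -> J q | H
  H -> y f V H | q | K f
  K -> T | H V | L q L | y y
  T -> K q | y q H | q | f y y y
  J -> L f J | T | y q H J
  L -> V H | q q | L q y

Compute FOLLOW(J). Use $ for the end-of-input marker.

In V -> J q: add FIRST(q) = { q }.
In J -> L f J: J is at the end, add FOLLOW(J) = { q }.
In J -> y q H J: J is at the end, add FOLLOW(J) = { q }.
Union: FOLLOW(J) = { q }.

{ q }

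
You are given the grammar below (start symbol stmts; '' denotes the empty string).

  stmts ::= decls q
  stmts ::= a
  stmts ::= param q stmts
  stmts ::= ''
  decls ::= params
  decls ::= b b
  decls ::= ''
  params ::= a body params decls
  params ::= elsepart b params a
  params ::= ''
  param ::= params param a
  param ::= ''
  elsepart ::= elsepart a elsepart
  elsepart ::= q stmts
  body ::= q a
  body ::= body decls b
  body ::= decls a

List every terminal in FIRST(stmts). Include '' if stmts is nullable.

{ a, b, q, '' }

From stmts ::= decls q: decls nullable, take FIRST(decls) ∪ {q} = { a, b, q }.
stmts ::= a contributes {a}.
From stmts ::= param q stmts: param nullable, take FIRST(param) ∪ {q} = { a, q }.
stmts ::= '' contributes ''.
Union: FIRST(stmts) = { a, b, q, '' }.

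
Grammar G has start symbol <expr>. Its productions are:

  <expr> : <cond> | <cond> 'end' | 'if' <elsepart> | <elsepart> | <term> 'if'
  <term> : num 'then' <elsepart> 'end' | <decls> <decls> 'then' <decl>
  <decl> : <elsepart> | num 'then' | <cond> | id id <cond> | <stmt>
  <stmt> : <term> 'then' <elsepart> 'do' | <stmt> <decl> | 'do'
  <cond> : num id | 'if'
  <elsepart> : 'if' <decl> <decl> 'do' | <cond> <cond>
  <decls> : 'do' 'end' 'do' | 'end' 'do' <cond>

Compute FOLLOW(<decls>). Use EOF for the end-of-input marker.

{ 'do', 'end', 'then' }

In <term> : <decls> <decls> 'then' <decl>: add FIRST(<decls> 'then' <decl>) = { 'do', 'end' }.
In <term> : <decls> <decls> 'then' <decl>: add FIRST('then' <decl>) = { 'then' }.
Union: FOLLOW(<decls>) = { 'do', 'end', 'then' }.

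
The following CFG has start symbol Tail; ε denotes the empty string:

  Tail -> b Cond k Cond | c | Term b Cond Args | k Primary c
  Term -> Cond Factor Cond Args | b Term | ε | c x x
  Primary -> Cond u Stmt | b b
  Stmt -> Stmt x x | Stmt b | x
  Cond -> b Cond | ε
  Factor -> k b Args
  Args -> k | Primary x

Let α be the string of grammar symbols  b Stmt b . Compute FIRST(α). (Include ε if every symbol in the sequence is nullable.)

b is a terminal; add {b} and stop.

{ b }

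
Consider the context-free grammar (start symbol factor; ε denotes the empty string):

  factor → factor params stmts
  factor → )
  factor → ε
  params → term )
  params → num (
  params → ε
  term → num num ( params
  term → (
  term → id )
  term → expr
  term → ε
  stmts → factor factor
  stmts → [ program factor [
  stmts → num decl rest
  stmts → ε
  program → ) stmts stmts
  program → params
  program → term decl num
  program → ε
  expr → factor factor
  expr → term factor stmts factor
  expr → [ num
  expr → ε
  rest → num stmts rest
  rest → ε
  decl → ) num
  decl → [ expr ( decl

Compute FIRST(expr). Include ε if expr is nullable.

From expr → factor factor: factor, factor nullable, take FIRST(factor) ∪ FIRST(factor) = { (, ), [, id, num }; also ε since the whole RHS is nullable.
From expr → term factor stmts factor: term, factor, stmts, factor nullable, take FIRST(term) ∪ FIRST(factor) ∪ FIRST(stmts) ∪ FIRST(factor) = { (, ), [, id, num }; also ε since the whole RHS is nullable.
expr → [ num contributes {[}.
expr → ε contributes ε.
Union: FIRST(expr) = { (, ), [, id, num, ε }.

{ (, ), [, id, num, ε }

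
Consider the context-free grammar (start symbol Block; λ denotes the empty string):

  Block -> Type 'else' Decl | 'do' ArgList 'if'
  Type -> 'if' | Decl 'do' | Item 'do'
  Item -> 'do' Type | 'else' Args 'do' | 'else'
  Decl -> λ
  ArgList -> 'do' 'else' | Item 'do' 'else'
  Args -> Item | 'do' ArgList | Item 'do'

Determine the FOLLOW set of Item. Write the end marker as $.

In Type -> Item 'do': add FIRST('do') = { 'do' }.
In ArgList -> Item 'do' 'else': add FIRST('do' 'else') = { 'do' }.
In Args -> Item: Item is at the end, add FOLLOW(Args) = { 'do' }.
In Args -> Item 'do': add FIRST('do') = { 'do' }.
Union: FOLLOW(Item) = { 'do' }.

{ 'do' }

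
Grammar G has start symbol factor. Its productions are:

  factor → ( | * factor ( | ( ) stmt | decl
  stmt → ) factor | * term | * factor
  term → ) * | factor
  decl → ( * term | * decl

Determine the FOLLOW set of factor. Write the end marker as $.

{ $, ( }

factor is the start symbol, so $ ∈ FOLLOW(factor).
In factor → * factor (: add FIRST(() = { ( }.
In stmt → ) factor: factor is at the end, add FOLLOW(stmt) = { $, ( }.
In stmt → * factor: factor is at the end, add FOLLOW(stmt) = { $, ( }.
In term → factor: factor is at the end, add FOLLOW(term) = { $, ( }.
Union: FOLLOW(factor) = { $, ( }.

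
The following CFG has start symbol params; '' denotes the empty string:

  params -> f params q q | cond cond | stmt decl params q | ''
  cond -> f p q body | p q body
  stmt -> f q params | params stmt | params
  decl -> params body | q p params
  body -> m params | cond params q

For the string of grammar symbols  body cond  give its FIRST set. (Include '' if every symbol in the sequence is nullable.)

Add FIRST(body) = { f, m, p }; body is not nullable, stop.

{ f, m, p }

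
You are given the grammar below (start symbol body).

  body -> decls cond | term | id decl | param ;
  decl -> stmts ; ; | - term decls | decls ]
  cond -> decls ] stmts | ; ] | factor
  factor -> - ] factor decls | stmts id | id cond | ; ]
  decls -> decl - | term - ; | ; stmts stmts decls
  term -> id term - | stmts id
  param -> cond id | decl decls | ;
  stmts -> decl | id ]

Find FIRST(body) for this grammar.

{ -, ;, id }

From body -> decls cond: add FIRST(decls) = { -, ;, id }.
From body -> term: add FIRST(term) = { -, ;, id }.
body -> id decl contributes {id}.
From body -> param ;: add FIRST(param) = { -, ;, id }.
Union: FIRST(body) = { -, ;, id }.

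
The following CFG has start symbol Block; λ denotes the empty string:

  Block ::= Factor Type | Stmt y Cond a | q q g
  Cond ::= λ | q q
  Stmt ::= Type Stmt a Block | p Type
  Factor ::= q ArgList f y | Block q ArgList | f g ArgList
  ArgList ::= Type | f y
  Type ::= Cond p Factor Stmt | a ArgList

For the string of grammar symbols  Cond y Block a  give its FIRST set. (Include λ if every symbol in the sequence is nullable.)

Add FIRST(Cond)\{λ} = { q }; Cond is nullable, continue.
y is a terminal; add {y} and stop.

{ q, y }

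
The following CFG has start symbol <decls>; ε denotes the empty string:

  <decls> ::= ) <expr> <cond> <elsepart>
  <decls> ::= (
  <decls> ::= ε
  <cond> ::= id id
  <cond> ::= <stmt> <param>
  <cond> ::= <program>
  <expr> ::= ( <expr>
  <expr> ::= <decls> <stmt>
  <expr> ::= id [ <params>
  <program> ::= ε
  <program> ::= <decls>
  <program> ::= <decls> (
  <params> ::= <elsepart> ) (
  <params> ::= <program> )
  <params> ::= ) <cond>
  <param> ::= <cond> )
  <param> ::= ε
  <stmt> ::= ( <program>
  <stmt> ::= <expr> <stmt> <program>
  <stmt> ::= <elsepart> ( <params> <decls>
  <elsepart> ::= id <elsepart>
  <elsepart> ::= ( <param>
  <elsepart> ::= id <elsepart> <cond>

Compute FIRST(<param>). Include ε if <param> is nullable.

{ (, ), id, ε }

From <param> ::= <cond> ): <cond> nullable, take FIRST(<cond>) ∪ {)} = { (, ), id }.
<param> ::= ε contributes ε.
Union: FIRST(<param>) = { (, ), id, ε }.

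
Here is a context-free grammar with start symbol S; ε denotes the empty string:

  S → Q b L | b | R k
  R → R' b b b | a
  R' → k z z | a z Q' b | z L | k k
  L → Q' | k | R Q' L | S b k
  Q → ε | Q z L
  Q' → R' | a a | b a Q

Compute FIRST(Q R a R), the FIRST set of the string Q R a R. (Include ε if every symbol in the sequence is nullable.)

Add FIRST(Q)\{ε} = { z }; Q is nullable, continue.
Add FIRST(R) = { a, k, z }; R is not nullable, stop.

{ a, k, z }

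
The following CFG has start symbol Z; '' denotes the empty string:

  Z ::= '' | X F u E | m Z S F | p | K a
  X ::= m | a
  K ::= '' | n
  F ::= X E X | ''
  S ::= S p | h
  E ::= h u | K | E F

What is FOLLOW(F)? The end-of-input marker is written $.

In Z ::= X F u E: add FIRST(u E) = { u }.
In Z ::= m Z S F: F is at the end, add FOLLOW(Z) = { $, h }.
In E ::= E F: F is at the end, add FOLLOW(E) = { $, a, h, m }.
Union: FOLLOW(F) = { $, a, h, m, u }.

{ $, a, h, m, u }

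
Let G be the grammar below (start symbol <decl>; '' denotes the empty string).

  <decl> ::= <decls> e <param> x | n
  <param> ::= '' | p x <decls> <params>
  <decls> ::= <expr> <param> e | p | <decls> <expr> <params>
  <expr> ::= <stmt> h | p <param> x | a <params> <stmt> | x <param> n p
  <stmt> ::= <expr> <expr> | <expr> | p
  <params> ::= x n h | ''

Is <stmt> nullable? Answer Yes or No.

No

Nullable nonterminals: <param>, <params>.
No production of <stmt> has an RHS whose symbols are all nullable, so <stmt> is not nullable.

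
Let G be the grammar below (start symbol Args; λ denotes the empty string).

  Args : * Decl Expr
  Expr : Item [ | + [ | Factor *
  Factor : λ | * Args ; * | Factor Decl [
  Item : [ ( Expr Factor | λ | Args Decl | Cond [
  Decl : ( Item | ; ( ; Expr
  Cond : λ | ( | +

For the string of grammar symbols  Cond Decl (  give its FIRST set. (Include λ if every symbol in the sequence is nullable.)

Add FIRST(Cond)\{λ} = { (, + }; Cond is nullable, continue.
Add FIRST(Decl) = { (, ; }; Decl is not nullable, stop.

{ (, +, ; }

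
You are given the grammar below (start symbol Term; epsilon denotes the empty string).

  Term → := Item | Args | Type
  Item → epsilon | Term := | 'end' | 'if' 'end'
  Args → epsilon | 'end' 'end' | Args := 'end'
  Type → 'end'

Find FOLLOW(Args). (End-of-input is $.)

{ $, := }

In Term → Args: Args is at the end, add FOLLOW(Term) = { $, := }.
In Args → Args := 'end': add FIRST(:= 'end') = { := }.
Union: FOLLOW(Args) = { $, := }.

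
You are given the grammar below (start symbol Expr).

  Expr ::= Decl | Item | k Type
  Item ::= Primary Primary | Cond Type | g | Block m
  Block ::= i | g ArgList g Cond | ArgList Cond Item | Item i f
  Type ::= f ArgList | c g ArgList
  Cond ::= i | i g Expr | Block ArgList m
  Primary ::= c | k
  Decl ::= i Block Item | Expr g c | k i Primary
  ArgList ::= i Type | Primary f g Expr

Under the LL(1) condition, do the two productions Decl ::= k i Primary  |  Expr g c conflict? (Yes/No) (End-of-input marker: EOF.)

Yes

FIRST(k i Primary) = { k } and FIRST(Expr g c) = { c, g, i, k }.
Both contain k, so the two alternatives are not disjoint — LL(1) conflict.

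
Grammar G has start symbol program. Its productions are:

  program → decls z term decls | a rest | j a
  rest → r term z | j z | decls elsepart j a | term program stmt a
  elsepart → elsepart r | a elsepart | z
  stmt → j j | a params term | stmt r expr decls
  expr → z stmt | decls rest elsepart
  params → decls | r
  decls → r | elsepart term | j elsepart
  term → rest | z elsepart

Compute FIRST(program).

From program → decls z term decls: add FIRST(decls) = { a, j, r, z }.
program → a rest contributes {a}.
program → j a contributes {j}.
Union: FIRST(program) = { a, j, r, z }.

{ a, j, r, z }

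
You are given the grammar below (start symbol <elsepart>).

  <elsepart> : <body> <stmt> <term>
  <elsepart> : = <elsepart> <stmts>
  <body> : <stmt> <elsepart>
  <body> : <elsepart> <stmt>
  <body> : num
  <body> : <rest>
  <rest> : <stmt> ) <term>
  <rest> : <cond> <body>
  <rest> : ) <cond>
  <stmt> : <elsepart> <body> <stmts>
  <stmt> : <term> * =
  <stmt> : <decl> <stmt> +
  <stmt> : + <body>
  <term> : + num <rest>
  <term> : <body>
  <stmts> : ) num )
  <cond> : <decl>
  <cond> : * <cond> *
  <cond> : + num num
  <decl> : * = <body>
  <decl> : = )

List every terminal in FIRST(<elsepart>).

From <elsepart> : <body> <stmt> <term>: add FIRST(<body>) = { ), *, +, =, num }.
<elsepart> : = <elsepart> <stmts> contributes {=}.
Union: FIRST(<elsepart>) = { ), *, +, =, num }.

{ ), *, +, =, num }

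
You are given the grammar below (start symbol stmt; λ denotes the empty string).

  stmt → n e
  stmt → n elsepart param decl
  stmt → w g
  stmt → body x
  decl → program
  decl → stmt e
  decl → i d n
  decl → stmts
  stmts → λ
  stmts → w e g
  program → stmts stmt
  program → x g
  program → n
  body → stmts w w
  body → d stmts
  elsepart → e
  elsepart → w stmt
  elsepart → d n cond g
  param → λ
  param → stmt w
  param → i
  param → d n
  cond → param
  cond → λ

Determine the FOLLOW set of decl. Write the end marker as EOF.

{ EOF, d, e, i, n, w, x }

In stmt → n elsepart param decl: decl is at the end, add FOLLOW(stmt) = { EOF, d, e, i, n, w, x }.
Union: FOLLOW(decl) = { EOF, d, e, i, n, w, x }.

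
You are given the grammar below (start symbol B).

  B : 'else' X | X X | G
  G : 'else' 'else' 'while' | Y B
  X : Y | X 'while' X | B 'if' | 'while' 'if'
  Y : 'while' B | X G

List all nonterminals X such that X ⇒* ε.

{ } (none)

No nonterminal has an empty production or an RHS whose symbols are all nullable.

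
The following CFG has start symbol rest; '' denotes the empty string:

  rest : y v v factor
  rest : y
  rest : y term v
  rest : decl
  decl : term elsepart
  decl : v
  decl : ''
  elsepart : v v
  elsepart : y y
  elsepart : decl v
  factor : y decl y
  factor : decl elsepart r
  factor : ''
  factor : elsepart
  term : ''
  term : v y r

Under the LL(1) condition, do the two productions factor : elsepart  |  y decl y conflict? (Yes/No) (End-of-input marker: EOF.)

FIRST(elsepart) = { v, y } and FIRST(y decl y) = { y }.
Both contain y, so the two alternatives are not disjoint — LL(1) conflict.

Yes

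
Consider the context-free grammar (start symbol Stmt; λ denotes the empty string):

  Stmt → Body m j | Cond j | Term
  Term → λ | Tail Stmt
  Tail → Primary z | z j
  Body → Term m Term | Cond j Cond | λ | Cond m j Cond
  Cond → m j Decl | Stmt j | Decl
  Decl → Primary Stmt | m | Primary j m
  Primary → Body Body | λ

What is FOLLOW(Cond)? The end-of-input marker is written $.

{ j, m, z }

In Stmt → Cond j: add FIRST(j) = { j }.
In Body → Cond j Cond: add FIRST(j Cond) = { j }.
In Body → Cond j Cond: Cond is at the end, add FOLLOW(Body) = { j, m, z }.
In Body → Cond m j Cond: add FIRST(m j Cond) = { m }.
In Body → Cond m j Cond: Cond is at the end, add FOLLOW(Body) = { j, m, z }.
Union: FOLLOW(Cond) = { j, m, z }.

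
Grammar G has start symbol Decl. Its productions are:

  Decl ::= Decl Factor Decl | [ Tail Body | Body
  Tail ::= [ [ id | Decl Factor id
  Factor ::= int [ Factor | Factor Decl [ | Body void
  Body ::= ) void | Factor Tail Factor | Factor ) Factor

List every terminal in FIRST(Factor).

{ ), int }

Factor ::= int [ Factor contributes {int}.
From Factor ::= Factor Decl [: add FIRST(Factor) = { ), int }.
From Factor ::= Body void: add FIRST(Body) = { ), int }.
Union: FIRST(Factor) = { ), int }.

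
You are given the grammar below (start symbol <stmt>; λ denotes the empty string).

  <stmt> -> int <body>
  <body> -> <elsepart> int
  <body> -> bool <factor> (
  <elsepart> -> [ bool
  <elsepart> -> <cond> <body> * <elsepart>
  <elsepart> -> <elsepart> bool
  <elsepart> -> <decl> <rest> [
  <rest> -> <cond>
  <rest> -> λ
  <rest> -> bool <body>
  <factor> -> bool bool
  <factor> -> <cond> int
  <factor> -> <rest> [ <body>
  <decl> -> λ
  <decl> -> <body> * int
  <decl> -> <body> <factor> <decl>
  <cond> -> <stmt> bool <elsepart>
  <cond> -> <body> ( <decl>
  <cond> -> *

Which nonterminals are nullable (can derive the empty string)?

Directly nullable (have an λ-production): <rest>, <decl>.
No other nonterminal has a production whose RHS symbols are all nullable.

{ <decl>, <rest> }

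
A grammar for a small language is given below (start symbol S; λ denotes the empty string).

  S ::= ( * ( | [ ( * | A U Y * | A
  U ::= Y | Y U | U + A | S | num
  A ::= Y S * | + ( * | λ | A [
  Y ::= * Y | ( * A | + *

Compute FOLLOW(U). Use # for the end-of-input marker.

{ (, *, + }

In S ::= A U Y *: add FIRST(Y *) = { (, *, + }.
In U ::= Y U: U is at the end, add FOLLOW(U) = { (, *, + }.
In U ::= U + A: add FIRST(+ A) = { + }.
Union: FOLLOW(U) = { (, *, + }.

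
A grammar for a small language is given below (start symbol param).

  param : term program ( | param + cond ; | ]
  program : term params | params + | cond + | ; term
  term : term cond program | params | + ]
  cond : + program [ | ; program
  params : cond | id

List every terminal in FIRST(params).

From params : cond: add FIRST(cond) = { +, ; }.
params : id contributes {id}.
Union: FIRST(params) = { +, ;, id }.

{ +, ;, id }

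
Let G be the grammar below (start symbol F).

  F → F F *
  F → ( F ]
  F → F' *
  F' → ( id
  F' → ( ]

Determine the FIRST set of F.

{ ( }

From F → F F *: add FIRST(F) = { ( }.
F → ( F ] contributes {(}.
From F → F' *: add FIRST(F') = { ( }.
Union: FIRST(F) = { ( }.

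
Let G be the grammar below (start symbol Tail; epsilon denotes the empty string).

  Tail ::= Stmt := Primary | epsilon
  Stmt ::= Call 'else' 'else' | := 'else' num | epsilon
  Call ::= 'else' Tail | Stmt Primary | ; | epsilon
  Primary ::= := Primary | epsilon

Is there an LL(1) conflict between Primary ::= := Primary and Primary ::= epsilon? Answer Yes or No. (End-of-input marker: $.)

FIRST(:= Primary) = { := } and FIRST(epsilon) = { epsilon }.
The second is nullable but FOLLOW(Primary) = { $, 'else' } is disjoint from FIRST of the first.

No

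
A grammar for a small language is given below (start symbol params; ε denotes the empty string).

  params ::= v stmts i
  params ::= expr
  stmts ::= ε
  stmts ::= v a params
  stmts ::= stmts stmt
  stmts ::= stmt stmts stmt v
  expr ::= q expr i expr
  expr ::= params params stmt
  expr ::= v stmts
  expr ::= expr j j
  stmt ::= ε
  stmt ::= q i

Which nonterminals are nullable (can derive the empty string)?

Directly nullable (have an ε-production): stmts, stmt.
No other nonterminal has a production whose RHS symbols are all nullable.

{ stmt, stmts }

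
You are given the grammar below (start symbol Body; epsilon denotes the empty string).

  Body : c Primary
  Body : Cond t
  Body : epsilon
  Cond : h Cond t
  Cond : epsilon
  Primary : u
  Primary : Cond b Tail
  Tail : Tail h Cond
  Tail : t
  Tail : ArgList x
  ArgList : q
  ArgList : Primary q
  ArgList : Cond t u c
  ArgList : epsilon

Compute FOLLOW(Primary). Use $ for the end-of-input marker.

{ $, q }

In Body : c Primary: Primary is at the end, add FOLLOW(Body) = { $ }.
In ArgList : Primary q: add FIRST(q) = { q }.
Union: FOLLOW(Primary) = { $, q }.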